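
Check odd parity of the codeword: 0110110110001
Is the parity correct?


Number of 1s: 7

Yes, parity is correct (7 ones)


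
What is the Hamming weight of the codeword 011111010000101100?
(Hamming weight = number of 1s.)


Counting 1s in 011111010000101100

9


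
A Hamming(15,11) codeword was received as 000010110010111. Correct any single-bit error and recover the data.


Syndrome = 13: error at position 13

Data: 01010010011 (corrected bit 13)


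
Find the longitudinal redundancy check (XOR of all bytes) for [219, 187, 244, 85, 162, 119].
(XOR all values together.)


XOR chain: 219 ^ 187 ^ 244 ^ 85 ^ 162 ^ 119 = 20

20


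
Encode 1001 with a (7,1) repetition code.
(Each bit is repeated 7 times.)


Each bit -> 7 copies

1111111000000000000001111111


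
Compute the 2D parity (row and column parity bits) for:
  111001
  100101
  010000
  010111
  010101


Row parities: 01101
Column parities: 001110

Row P: 01101, Col P: 001110, Corner: 1


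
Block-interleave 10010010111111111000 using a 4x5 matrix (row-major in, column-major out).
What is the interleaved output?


Matrix:
  10010
  01011
  11111
  11000
Read columns: 10110111001011100110

10110111001011100110


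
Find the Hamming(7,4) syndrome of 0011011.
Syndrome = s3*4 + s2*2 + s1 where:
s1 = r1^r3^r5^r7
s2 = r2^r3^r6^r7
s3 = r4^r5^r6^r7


s1=0, s2=1, s3=1

Syndrome = 6 (error at position 6)


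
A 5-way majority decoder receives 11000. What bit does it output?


Ones: 2 out of 5
Threshold: 3

0 (2/5 voted 1)


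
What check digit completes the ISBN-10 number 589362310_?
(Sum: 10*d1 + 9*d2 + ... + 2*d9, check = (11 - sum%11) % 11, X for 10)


Weighted sum: 276
276 mod 11 = 1

Check digit: X


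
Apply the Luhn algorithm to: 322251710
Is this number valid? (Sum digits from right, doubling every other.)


Luhn sum = 29
29 mod 10 = 9

Invalid (Luhn sum mod 10 = 9)


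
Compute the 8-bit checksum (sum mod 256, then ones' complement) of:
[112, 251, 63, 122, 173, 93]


Sum = 814 mod 256 = 46
Complement = 209

209


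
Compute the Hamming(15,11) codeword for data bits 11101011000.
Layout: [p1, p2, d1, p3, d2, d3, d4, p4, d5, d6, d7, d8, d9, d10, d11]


Parity bits: p1=0, p2=1, p3=1, p4=1

011111011011000


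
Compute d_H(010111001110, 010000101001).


XOR: 000111100111
Count of 1s: 7

7


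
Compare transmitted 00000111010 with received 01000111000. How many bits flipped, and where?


XOR: 01000000010

2 error(s) at position(s): 1, 9


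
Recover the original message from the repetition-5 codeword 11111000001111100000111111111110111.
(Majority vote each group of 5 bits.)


Groups: 11111, 00000, 11111, 00000, 11111, 11111, 10111
Majority votes: 1010111

1010111


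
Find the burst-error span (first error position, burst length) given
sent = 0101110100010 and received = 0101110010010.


XOR: 0000000110000

Burst at position 7, length 2


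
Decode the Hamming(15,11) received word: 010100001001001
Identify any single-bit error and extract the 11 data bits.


Syndrome = 12: error at position 12

Data: 00001000001 (corrected bit 12)


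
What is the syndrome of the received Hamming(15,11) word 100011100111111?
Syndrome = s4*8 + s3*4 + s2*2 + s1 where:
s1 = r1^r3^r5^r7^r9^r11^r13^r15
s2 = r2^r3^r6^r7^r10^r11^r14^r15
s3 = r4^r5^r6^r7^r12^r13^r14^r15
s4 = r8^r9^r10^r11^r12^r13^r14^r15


s1=0, s2=0, s3=1, s4=0

Syndrome = 4 (error at position 4)


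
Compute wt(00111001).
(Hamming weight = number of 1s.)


Counting 1s in 00111001

4


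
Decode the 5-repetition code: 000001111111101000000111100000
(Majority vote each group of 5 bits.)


Groups: 00000, 11111, 11101, 00000, 01111, 00000
Majority votes: 011010

011010


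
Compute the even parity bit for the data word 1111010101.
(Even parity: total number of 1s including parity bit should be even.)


Number of 1s in data: 7
Parity bit: 1

1


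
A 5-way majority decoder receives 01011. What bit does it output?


Ones: 3 out of 5
Threshold: 3

1 (3/5 voted 1)


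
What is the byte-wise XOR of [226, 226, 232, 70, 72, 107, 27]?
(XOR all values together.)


XOR chain: 226 ^ 226 ^ 232 ^ 70 ^ 72 ^ 107 ^ 27 = 150

150


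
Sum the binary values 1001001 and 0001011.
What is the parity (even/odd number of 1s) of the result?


1001001 = 73
0001011 = 11
Sum = 84 = 1010100
1s count = 3

odd parity (3 ones in 1010100)


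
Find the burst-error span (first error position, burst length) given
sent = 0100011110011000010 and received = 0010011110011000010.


XOR: 0110000000000000000

Burst at position 1, length 2


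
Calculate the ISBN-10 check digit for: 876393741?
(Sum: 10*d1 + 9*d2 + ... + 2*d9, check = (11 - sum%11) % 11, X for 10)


Weighted sum: 323
323 mod 11 = 4

Check digit: 7


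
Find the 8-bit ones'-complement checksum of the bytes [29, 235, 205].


Sum = 469 mod 256 = 213
Complement = 42

42


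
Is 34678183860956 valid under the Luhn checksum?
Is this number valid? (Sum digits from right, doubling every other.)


Luhn sum = 67
67 mod 10 = 7

Invalid (Luhn sum mod 10 = 7)


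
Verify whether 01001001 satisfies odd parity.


Number of 1s: 3

Yes, parity is correct (3 ones)


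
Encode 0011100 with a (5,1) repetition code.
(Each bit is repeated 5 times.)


Each bit -> 5 copies

00000000001111111111111110000000000


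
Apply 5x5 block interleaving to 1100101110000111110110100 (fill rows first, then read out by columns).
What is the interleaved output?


Matrix:
  11001
  01110
  00011
  11101
  10100
Read columns: 1001111010010110110010110

1001111010010110110010110


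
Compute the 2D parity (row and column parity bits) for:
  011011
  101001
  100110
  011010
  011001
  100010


Row parities: 011110
Column parities: 110101

Row P: 011110, Col P: 110101, Corner: 0


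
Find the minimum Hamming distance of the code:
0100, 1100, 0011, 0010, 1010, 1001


Comparing all pairs, minimum distance: 1
Can detect 0 errors, correct 0 errors

1


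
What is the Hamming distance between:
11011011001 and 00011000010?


XOR: 11000011011
Count of 1s: 6

6


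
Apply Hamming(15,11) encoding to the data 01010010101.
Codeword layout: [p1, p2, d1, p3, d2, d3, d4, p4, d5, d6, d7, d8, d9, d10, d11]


Parity bits: p1=1, p2=1, p3=0, p4=1

110010110010101


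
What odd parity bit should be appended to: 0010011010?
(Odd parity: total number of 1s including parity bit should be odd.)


Number of 1s in data: 4
Parity bit: 1

1


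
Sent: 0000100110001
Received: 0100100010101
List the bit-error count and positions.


XOR: 0100000100100

3 error(s) at position(s): 1, 7, 10


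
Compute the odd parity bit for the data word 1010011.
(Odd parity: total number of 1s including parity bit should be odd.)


Number of 1s in data: 4
Parity bit: 1

1


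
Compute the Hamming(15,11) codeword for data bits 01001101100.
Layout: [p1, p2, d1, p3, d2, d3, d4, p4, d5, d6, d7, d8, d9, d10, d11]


Parity bits: p1=1, p2=1, p3=1, p4=0

110110001101100


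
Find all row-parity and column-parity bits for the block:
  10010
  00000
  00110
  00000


Row parities: 0000
Column parities: 10100

Row P: 0000, Col P: 10100, Corner: 0


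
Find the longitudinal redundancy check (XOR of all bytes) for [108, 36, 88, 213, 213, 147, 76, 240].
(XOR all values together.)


XOR chain: 108 ^ 36 ^ 88 ^ 213 ^ 213 ^ 147 ^ 76 ^ 240 = 63

63


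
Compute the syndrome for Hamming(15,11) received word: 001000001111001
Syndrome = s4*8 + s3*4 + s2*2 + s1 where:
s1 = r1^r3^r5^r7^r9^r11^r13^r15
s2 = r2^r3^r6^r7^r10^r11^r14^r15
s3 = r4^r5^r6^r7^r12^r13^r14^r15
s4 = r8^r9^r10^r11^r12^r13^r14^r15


s1=0, s2=0, s3=0, s4=1

Syndrome = 8 (error at position 8)


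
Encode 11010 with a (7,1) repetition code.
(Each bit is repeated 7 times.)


Each bit -> 7 copies

11111111111111000000011111110000000


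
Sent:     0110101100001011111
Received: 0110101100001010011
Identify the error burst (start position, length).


XOR: 0000000000000001100

Burst at position 15, length 2


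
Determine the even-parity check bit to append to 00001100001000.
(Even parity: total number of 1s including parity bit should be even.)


Number of 1s in data: 3
Parity bit: 1

1


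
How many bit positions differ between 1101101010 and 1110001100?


XOR: 0011100110
Count of 1s: 5

5


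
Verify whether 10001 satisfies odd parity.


Number of 1s: 2

No, parity error (2 ones)


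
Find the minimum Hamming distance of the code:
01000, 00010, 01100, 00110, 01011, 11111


Comparing all pairs, minimum distance: 1
Can detect 0 errors, correct 0 errors

1


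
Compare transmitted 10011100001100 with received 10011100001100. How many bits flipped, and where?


XOR: 00000000000000

0 errors (received matches sent)


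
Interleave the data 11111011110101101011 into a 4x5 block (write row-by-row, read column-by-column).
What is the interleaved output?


Matrix:
  11111
  01111
  01011
  01011
Read columns: 10001111110011111111

10001111110011111111


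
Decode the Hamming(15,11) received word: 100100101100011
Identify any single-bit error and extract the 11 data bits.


Syndrome = 0: no error detected

Data: 00011100011 (no errors)


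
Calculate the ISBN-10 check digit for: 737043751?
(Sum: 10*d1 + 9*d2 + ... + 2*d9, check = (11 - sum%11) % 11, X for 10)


Weighted sum: 237
237 mod 11 = 6

Check digit: 5


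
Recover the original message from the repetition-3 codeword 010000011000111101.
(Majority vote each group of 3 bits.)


Groups: 010, 000, 011, 000, 111, 101
Majority votes: 001011

001011


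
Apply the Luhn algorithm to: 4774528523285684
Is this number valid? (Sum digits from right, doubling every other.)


Luhn sum = 76
76 mod 10 = 6

Invalid (Luhn sum mod 10 = 6)


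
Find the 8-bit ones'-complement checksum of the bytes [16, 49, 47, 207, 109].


Sum = 428 mod 256 = 172
Complement = 83

83


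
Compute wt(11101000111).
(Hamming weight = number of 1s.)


Counting 1s in 11101000111

7


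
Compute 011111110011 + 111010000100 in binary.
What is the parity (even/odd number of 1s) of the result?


011111110011 = 2035
111010000100 = 3716
Sum = 5751 = 1011001110111
1s count = 9

odd parity (9 ones in 1011001110111)


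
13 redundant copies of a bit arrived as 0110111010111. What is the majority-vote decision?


Ones: 9 out of 13
Threshold: 7

1 (9/13 voted 1)


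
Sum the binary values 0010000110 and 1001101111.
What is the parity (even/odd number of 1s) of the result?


0010000110 = 134
1001101111 = 623
Sum = 757 = 1011110101
1s count = 7

odd parity (7 ones in 1011110101)


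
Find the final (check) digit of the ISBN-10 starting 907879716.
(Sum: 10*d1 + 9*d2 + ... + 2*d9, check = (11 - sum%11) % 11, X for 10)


Weighted sum: 332
332 mod 11 = 2

Check digit: 9


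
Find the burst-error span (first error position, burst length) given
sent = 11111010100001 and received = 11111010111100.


XOR: 00000000011101

Burst at position 9, length 5


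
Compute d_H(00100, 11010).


XOR: 11110
Count of 1s: 4

4


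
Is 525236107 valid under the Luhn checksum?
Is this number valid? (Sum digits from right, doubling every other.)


Luhn sum = 32
32 mod 10 = 2

Invalid (Luhn sum mod 10 = 2)


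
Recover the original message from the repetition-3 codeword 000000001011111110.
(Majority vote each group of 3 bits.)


Groups: 000, 000, 001, 011, 111, 110
Majority votes: 000111

000111


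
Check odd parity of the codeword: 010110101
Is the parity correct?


Number of 1s: 5

Yes, parity is correct (5 ones)


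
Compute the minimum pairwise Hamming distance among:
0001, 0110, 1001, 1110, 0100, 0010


Comparing all pairs, minimum distance: 1
Can detect 0 errors, correct 0 errors

1


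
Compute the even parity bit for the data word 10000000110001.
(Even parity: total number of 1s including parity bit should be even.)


Number of 1s in data: 4
Parity bit: 0

0


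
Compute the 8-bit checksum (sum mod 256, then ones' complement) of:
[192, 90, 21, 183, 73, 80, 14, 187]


Sum = 840 mod 256 = 72
Complement = 183

183


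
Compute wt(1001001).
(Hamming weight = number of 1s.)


Counting 1s in 1001001

3


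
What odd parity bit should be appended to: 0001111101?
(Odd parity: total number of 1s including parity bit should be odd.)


Number of 1s in data: 6
Parity bit: 1

1


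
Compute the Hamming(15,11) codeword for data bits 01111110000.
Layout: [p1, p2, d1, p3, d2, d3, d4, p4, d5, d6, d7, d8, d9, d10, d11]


Parity bits: p1=0, p2=0, p3=1, p4=1

000111111110000


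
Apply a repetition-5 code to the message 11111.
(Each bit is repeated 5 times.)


Each bit -> 5 copies

1111111111111111111111111


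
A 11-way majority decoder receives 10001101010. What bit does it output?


Ones: 5 out of 11
Threshold: 6

0 (5/11 voted 1)


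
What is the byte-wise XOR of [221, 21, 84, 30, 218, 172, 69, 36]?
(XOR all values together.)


XOR chain: 221 ^ 21 ^ 84 ^ 30 ^ 218 ^ 172 ^ 69 ^ 36 = 149

149


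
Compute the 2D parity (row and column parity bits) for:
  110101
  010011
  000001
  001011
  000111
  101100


Row parities: 011111
Column parities: 000111

Row P: 011111, Col P: 000111, Corner: 1


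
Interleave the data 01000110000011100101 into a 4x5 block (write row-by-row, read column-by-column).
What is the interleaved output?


Matrix:
  01000
  11000
  00111
  00101
Read columns: 01001100001100100011

01001100001100100011


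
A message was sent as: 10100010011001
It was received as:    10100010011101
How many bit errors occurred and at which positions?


XOR: 00000000000100

1 error(s) at position(s): 11


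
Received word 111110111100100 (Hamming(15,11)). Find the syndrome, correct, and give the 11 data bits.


Syndrome = 0: no error detected

Data: 11011100100 (no errors)


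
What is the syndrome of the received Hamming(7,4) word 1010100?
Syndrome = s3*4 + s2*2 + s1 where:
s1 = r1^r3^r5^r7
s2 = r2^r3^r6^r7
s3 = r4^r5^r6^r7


s1=1, s2=1, s3=1

Syndrome = 7 (error at position 7)


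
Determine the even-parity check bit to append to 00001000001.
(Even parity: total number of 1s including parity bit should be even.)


Number of 1s in data: 2
Parity bit: 0

0


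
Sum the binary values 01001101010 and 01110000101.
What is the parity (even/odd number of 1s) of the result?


01001101010 = 618
01110000101 = 901
Sum = 1519 = 10111101111
1s count = 9

odd parity (9 ones in 10111101111)


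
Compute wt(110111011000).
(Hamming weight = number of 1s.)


Counting 1s in 110111011000

7


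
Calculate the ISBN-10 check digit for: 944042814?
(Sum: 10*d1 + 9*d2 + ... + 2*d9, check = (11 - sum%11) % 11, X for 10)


Weighted sum: 235
235 mod 11 = 4

Check digit: 7


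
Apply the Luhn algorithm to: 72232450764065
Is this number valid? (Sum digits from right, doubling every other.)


Luhn sum = 50
50 mod 10 = 0

Valid (Luhn sum mod 10 = 0)


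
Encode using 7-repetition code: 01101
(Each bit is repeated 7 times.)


Each bit -> 7 copies

00000001111111111111100000001111111


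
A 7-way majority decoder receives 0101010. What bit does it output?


Ones: 3 out of 7
Threshold: 4

0 (3/7 voted 1)


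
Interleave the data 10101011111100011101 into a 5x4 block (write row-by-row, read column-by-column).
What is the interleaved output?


Matrix:
  1010
  1011
  1111
  0001
  1101
Read columns: 11101001011110001111

11101001011110001111


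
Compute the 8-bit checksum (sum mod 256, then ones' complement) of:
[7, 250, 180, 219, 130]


Sum = 786 mod 256 = 18
Complement = 237

237


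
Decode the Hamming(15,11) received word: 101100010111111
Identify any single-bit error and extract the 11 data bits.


Syndrome = 15: error at position 15

Data: 10000111110 (corrected bit 15)


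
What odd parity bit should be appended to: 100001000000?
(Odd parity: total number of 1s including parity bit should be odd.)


Number of 1s in data: 2
Parity bit: 1

1


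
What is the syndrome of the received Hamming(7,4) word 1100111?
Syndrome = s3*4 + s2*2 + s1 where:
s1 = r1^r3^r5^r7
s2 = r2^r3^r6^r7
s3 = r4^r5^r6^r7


s1=1, s2=1, s3=1

Syndrome = 7 (error at position 7)


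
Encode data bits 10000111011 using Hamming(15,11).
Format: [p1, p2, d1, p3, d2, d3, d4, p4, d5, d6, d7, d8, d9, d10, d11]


Parity bits: p1=1, p2=1, p3=1, p4=1

111100010111011


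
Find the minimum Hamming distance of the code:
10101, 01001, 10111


Comparing all pairs, minimum distance: 1
Can detect 0 errors, correct 0 errors

1


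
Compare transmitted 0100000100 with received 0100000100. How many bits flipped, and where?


XOR: 0000000000

0 errors (received matches sent)


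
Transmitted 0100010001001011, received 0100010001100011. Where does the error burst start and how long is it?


XOR: 0000000000101000

Burst at position 10, length 3


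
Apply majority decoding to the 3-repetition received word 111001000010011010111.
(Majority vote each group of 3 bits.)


Groups: 111, 001, 000, 010, 011, 010, 111
Majority votes: 1000101

1000101


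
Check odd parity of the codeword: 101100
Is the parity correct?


Number of 1s: 3

Yes, parity is correct (3 ones)


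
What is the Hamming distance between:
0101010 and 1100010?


XOR: 1001000
Count of 1s: 2

2


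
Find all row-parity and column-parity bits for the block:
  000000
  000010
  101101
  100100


Row parities: 0100
Column parities: 001011

Row P: 0100, Col P: 001011, Corner: 1


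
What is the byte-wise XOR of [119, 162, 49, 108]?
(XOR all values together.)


XOR chain: 119 ^ 162 ^ 49 ^ 108 = 136

136


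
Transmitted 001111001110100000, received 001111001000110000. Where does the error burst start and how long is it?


XOR: 000000000110010000

Burst at position 9, length 5


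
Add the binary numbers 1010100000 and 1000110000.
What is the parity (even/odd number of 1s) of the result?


1010100000 = 672
1000110000 = 560
Sum = 1232 = 10011010000
1s count = 4

even parity (4 ones in 10011010000)


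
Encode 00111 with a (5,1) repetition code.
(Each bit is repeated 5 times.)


Each bit -> 5 copies

0000000000111111111111111


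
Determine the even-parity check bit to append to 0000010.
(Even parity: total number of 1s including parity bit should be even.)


Number of 1s in data: 1
Parity bit: 1

1


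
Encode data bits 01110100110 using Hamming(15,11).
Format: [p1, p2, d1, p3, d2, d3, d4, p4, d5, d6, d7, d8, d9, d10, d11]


Parity bits: p1=1, p2=0, p3=1, p4=1

100111110100110


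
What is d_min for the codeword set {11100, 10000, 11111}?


Comparing all pairs, minimum distance: 2
Can detect 1 errors, correct 0 errors

2


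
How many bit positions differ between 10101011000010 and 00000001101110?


XOR: 10101010101100
Count of 1s: 7

7


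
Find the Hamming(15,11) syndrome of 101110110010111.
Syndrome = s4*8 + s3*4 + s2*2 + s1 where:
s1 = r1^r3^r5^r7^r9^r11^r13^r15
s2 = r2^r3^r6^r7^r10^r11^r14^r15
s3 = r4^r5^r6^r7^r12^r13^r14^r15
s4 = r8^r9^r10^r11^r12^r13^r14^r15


s1=1, s2=1, s3=0, s4=1

Syndrome = 11 (error at position 11)


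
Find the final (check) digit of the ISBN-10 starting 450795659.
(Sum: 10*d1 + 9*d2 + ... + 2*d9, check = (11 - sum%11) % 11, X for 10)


Weighted sum: 270
270 mod 11 = 6

Check digit: 5


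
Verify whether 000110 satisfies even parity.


Number of 1s: 2

Yes, parity is correct (2 ones)


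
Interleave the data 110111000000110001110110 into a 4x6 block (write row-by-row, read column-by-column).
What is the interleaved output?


Matrix:
  110111
  000000
  110001
  110110
Read columns: 101110110000100110011010

101110110000100110011010


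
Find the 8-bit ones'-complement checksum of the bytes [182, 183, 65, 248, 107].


Sum = 785 mod 256 = 17
Complement = 238

238


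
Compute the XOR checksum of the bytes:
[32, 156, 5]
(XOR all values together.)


XOR chain: 32 ^ 156 ^ 5 = 185

185


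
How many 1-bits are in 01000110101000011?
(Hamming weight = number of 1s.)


Counting 1s in 01000110101000011

7


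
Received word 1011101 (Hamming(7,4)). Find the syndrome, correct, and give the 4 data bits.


Syndrome = 4: error at position 4

Data: 1101 (corrected bit 4)


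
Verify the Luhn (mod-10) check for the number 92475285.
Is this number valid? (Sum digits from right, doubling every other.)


Luhn sum = 41
41 mod 10 = 1

Invalid (Luhn sum mod 10 = 1)


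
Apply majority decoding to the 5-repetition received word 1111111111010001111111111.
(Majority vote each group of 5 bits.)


Groups: 11111, 11111, 01000, 11111, 11111
Majority votes: 11011

11011


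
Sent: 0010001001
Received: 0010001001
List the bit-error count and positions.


XOR: 0000000000

0 errors (received matches sent)


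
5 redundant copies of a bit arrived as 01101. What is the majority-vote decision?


Ones: 3 out of 5
Threshold: 3

1 (3/5 voted 1)


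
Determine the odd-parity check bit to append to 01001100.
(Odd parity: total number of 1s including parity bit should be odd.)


Number of 1s in data: 3
Parity bit: 0

0


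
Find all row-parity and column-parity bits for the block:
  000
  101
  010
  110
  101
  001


Row parities: 001001
Column parities: 101

Row P: 001001, Col P: 101, Corner: 0


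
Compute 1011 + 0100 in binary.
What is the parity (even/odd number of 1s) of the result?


1011 = 11
0100 = 4
Sum = 15 = 1111
1s count = 4

even parity (4 ones in 1111)


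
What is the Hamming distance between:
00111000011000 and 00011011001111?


XOR: 00100011010111
Count of 1s: 7

7


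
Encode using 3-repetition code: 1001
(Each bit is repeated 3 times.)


Each bit -> 3 copies

111000000111


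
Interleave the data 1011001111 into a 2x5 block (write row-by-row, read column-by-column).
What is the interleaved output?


Matrix:
  10110
  01111
Read columns: 1001111101

1001111101


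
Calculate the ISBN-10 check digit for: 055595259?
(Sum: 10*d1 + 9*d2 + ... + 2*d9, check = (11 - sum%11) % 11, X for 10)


Weighted sum: 240
240 mod 11 = 9

Check digit: 2


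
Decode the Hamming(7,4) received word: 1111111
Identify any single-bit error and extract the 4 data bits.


Syndrome = 0: no error detected

Data: 1111 (no errors)


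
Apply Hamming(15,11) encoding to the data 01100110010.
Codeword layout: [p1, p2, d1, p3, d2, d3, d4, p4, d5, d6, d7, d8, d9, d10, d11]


Parity bits: p1=0, p2=0, p3=1, p4=1

000111010110010


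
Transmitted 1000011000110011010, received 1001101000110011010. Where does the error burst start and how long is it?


XOR: 0001110000000000000

Burst at position 3, length 3


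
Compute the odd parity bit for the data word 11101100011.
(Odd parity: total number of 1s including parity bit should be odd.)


Number of 1s in data: 7
Parity bit: 0

0


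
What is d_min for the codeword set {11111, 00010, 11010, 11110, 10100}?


Comparing all pairs, minimum distance: 1
Can detect 0 errors, correct 0 errors

1


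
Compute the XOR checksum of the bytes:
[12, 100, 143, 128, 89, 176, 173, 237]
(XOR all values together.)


XOR chain: 12 ^ 100 ^ 143 ^ 128 ^ 89 ^ 176 ^ 173 ^ 237 = 206

206


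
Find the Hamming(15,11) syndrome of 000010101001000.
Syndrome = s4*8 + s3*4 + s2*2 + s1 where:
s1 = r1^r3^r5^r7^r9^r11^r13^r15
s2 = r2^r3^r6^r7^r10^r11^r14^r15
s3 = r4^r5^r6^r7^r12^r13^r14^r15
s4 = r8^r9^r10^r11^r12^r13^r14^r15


s1=1, s2=1, s3=1, s4=0

Syndrome = 7 (error at position 7)


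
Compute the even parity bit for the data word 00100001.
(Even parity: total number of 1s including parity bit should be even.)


Number of 1s in data: 2
Parity bit: 0

0


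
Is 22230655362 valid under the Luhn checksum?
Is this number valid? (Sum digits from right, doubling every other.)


Luhn sum = 31
31 mod 10 = 1

Invalid (Luhn sum mod 10 = 1)


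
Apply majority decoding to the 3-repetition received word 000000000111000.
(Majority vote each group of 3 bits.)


Groups: 000, 000, 000, 111, 000
Majority votes: 00010

00010


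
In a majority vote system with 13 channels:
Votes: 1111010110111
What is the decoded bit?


Ones: 10 out of 13
Threshold: 7

1 (10/13 voted 1)


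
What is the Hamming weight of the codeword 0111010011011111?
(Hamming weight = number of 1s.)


Counting 1s in 0111010011011111

11


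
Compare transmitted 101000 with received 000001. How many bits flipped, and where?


XOR: 101001

3 error(s) at position(s): 0, 2, 5


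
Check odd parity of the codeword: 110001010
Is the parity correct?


Number of 1s: 4

No, parity error (4 ones)


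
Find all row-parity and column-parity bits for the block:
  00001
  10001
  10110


Row parities: 101
Column parities: 00110

Row P: 101, Col P: 00110, Corner: 0


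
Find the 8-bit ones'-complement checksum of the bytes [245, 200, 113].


Sum = 558 mod 256 = 46
Complement = 209

209


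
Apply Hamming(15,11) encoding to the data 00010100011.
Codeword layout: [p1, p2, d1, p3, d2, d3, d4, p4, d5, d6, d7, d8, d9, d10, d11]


Parity bits: p1=0, p2=0, p3=1, p4=1

000100110100011


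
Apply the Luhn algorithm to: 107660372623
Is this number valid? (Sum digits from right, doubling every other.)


Luhn sum = 46
46 mod 10 = 6

Invalid (Luhn sum mod 10 = 6)


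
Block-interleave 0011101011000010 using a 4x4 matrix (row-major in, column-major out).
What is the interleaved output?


Matrix:
  0011
  1010
  1100
  0010
Read columns: 0110001011011000

0110001011011000


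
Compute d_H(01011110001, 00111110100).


XOR: 01100000101
Count of 1s: 4

4


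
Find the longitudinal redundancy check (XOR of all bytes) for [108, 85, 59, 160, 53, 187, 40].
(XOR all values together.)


XOR chain: 108 ^ 85 ^ 59 ^ 160 ^ 53 ^ 187 ^ 40 = 4

4


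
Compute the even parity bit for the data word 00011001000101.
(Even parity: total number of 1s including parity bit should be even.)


Number of 1s in data: 5
Parity bit: 1

1


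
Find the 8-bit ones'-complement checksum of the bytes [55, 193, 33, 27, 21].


Sum = 329 mod 256 = 73
Complement = 182

182


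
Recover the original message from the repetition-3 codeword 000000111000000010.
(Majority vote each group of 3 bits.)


Groups: 000, 000, 111, 000, 000, 010
Majority votes: 001000

001000


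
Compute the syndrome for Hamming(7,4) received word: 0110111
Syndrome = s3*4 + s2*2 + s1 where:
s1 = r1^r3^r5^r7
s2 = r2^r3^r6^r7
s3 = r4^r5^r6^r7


s1=1, s2=0, s3=1

Syndrome = 5 (error at position 5)


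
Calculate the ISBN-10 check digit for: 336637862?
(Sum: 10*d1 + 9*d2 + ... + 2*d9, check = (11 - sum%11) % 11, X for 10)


Weighted sum: 254
254 mod 11 = 1

Check digit: X


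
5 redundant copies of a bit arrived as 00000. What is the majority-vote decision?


Ones: 0 out of 5
Threshold: 3

0 (0/5 voted 1)


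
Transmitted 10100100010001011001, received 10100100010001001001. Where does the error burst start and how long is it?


XOR: 00000000000000010000

Burst at position 15, length 1


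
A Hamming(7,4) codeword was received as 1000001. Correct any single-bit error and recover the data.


Syndrome = 6: error at position 6

Data: 0011 (corrected bit 6)


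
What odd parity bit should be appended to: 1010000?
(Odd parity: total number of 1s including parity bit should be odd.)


Number of 1s in data: 2
Parity bit: 1

1


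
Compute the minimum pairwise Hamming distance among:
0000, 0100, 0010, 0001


Comparing all pairs, minimum distance: 1
Can detect 0 errors, correct 0 errors

1


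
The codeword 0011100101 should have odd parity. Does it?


Number of 1s: 5

Yes, parity is correct (5 ones)


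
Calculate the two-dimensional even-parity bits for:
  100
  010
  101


Row parities: 110
Column parities: 011

Row P: 110, Col P: 011, Corner: 0


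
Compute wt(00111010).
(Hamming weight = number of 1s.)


Counting 1s in 00111010

4


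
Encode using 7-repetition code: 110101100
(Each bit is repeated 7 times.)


Each bit -> 7 copies

111111111111110000000111111100000001111111111111100000000000000


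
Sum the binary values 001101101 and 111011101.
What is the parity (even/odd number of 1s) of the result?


001101101 = 109
111011101 = 477
Sum = 586 = 1001001010
1s count = 4

even parity (4 ones in 1001001010)


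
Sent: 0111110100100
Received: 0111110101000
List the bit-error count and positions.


XOR: 0000000001100

2 error(s) at position(s): 9, 10


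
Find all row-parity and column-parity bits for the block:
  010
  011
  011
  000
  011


Row parities: 10000
Column parities: 001

Row P: 10000, Col P: 001, Corner: 1


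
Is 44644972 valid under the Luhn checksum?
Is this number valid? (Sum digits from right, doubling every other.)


Luhn sum = 43
43 mod 10 = 3

Invalid (Luhn sum mod 10 = 3)


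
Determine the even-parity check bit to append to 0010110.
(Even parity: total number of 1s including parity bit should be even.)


Number of 1s in data: 3
Parity bit: 1

1


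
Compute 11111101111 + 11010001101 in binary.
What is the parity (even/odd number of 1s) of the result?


11111101111 = 2031
11010001101 = 1677
Sum = 3708 = 111001111100
1s count = 8

even parity (8 ones in 111001111100)


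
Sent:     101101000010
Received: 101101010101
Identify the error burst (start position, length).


XOR: 000000010111

Burst at position 7, length 5


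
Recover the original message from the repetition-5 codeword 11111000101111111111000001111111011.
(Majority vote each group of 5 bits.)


Groups: 11111, 00010, 11111, 11111, 00000, 11111, 11011
Majority votes: 1011011

1011011


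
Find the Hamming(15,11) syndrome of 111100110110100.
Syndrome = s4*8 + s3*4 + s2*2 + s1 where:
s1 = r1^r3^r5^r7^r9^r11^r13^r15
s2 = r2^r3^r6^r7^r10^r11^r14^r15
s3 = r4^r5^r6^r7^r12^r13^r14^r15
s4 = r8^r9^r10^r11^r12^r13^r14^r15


s1=1, s2=1, s3=1, s4=0

Syndrome = 7 (error at position 7)


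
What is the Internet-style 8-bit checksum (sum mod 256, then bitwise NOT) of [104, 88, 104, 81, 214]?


Sum = 591 mod 256 = 79
Complement = 176

176


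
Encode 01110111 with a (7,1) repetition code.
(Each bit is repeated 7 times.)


Each bit -> 7 copies

00000001111111111111111111110000000111111111111111111111


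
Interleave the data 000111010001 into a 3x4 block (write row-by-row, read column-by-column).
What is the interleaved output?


Matrix:
  0001
  1101
  0001
Read columns: 010010000111

010010000111


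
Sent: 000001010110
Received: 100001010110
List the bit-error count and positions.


XOR: 100000000000

1 error(s) at position(s): 0


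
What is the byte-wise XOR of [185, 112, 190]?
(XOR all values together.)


XOR chain: 185 ^ 112 ^ 190 = 119

119


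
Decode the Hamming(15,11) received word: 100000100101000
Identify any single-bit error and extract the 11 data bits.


Syndrome = 0: no error detected

Data: 00010101000 (no errors)


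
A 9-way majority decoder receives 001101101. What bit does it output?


Ones: 5 out of 9
Threshold: 5

1 (5/9 voted 1)


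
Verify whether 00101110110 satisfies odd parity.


Number of 1s: 6

No, parity error (6 ones)


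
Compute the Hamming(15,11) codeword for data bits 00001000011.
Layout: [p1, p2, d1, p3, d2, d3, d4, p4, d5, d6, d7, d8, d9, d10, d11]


Parity bits: p1=0, p2=0, p3=0, p4=1

000000011000011


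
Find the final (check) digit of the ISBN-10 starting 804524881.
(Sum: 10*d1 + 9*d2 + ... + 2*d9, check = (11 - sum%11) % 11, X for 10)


Weighted sum: 237
237 mod 11 = 6

Check digit: 5


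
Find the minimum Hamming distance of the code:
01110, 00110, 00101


Comparing all pairs, minimum distance: 1
Can detect 0 errors, correct 0 errors

1


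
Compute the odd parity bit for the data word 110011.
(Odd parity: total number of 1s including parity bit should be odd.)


Number of 1s in data: 4
Parity bit: 1

1


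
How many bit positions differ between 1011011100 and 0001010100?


XOR: 1010001000
Count of 1s: 3

3


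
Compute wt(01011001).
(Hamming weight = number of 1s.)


Counting 1s in 01011001

4


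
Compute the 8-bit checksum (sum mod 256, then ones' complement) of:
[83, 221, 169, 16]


Sum = 489 mod 256 = 233
Complement = 22

22


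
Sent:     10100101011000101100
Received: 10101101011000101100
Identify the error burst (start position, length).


XOR: 00001000000000000000

Burst at position 4, length 1


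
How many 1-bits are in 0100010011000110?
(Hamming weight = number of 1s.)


Counting 1s in 0100010011000110

6


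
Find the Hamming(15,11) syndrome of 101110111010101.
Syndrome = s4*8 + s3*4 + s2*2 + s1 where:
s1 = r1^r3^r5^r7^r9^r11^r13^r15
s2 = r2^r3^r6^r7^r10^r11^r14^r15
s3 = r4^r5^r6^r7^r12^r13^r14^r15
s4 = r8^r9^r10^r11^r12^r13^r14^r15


s1=0, s2=0, s3=1, s4=1

Syndrome = 12 (error at position 12)


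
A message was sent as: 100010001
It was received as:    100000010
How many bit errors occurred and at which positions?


XOR: 000010011

3 error(s) at position(s): 4, 7, 8


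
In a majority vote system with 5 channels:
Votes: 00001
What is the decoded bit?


Ones: 1 out of 5
Threshold: 3

0 (1/5 voted 1)


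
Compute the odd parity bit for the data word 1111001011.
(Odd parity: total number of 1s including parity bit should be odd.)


Number of 1s in data: 7
Parity bit: 0

0


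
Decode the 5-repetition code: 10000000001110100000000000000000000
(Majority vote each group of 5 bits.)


Groups: 10000, 00000, 11101, 00000, 00000, 00000, 00000
Majority votes: 0010000

0010000


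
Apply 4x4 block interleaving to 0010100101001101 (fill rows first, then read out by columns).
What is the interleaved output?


Matrix:
  0010
  1001
  0100
  1101
Read columns: 0101001110000101

0101001110000101


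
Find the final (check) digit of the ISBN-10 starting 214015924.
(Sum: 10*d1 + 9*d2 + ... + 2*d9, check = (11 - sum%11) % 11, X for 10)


Weighted sum: 142
142 mod 11 = 10

Check digit: 1


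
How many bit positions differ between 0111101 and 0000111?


XOR: 0111010
Count of 1s: 4

4


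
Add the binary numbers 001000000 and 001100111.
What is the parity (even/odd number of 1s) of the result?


001000000 = 64
001100111 = 103
Sum = 167 = 10100111
1s count = 5

odd parity (5 ones in 10100111)


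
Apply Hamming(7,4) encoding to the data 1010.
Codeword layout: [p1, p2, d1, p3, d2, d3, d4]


Parity bits: p1=1, p2=0, p3=1

1011010


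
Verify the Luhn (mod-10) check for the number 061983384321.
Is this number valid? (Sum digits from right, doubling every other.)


Luhn sum = 57
57 mod 10 = 7

Invalid (Luhn sum mod 10 = 7)


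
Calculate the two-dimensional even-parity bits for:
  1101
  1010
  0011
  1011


Row parities: 1001
Column parities: 1111

Row P: 1001, Col P: 1111, Corner: 0


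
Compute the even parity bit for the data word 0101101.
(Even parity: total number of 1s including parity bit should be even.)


Number of 1s in data: 4
Parity bit: 0

0


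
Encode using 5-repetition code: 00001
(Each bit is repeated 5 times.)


Each bit -> 5 copies

0000000000000000000011111


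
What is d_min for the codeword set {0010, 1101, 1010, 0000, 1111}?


Comparing all pairs, minimum distance: 1
Can detect 0 errors, correct 0 errors

1


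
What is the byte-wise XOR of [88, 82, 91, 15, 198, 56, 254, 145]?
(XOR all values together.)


XOR chain: 88 ^ 82 ^ 91 ^ 15 ^ 198 ^ 56 ^ 254 ^ 145 = 207

207


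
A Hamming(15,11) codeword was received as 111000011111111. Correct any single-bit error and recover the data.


Syndrome = 0: no error detected

Data: 10001111111 (no errors)


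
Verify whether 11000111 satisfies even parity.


Number of 1s: 5

No, parity error (5 ones)


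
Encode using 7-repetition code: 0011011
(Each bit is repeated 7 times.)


Each bit -> 7 copies

0000000000000011111111111111000000011111111111111


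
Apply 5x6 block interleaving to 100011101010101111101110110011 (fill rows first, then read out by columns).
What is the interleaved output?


Matrix:
  100011
  101010
  101111
  101110
  110011
Read columns: 111110000101110001101111110101

111110000101110001101111110101


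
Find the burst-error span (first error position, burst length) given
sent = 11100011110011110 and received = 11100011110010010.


XOR: 00000000000001100

Burst at position 13, length 2


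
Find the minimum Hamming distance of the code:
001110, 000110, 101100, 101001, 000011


Comparing all pairs, minimum distance: 1
Can detect 0 errors, correct 0 errors

1


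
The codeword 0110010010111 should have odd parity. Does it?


Number of 1s: 7

Yes, parity is correct (7 ones)


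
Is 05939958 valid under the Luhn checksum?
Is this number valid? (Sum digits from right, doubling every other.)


Luhn sum = 44
44 mod 10 = 4

Invalid (Luhn sum mod 10 = 4)


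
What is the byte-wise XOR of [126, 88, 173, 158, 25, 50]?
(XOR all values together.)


XOR chain: 126 ^ 88 ^ 173 ^ 158 ^ 25 ^ 50 = 62

62


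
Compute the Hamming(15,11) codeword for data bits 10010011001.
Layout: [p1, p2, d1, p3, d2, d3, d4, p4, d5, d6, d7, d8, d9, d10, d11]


Parity bits: p1=0, p2=0, p3=1, p4=1

001100110011001


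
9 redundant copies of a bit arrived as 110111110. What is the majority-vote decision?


Ones: 7 out of 9
Threshold: 5

1 (7/9 voted 1)


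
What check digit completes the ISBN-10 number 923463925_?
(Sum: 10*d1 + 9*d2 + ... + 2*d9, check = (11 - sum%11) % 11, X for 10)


Weighted sum: 263
263 mod 11 = 10

Check digit: 1


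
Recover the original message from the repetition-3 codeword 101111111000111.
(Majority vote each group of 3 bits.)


Groups: 101, 111, 111, 000, 111
Majority votes: 11101

11101


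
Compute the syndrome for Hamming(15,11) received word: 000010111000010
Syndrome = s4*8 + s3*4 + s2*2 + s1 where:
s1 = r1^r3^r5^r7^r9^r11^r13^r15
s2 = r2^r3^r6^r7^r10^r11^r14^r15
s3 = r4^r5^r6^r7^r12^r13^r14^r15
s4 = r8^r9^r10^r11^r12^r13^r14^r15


s1=1, s2=0, s3=1, s4=1

Syndrome = 13 (error at position 13)


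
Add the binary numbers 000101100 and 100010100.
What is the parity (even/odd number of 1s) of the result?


000101100 = 44
100010100 = 276
Sum = 320 = 101000000
1s count = 2

even parity (2 ones in 101000000)


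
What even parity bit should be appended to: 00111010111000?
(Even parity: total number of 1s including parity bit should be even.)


Number of 1s in data: 7
Parity bit: 1

1


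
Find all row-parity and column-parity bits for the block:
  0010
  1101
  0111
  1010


Row parities: 1110
Column parities: 0010

Row P: 1110, Col P: 0010, Corner: 1


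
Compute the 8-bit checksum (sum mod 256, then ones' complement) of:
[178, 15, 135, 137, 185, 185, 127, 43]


Sum = 1005 mod 256 = 237
Complement = 18

18


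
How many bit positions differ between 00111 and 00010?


XOR: 00101
Count of 1s: 2

2


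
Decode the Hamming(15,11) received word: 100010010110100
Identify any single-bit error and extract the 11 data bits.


Syndrome = 0: no error detected

Data: 01000110100 (no errors)


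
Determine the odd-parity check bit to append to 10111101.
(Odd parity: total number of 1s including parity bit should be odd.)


Number of 1s in data: 6
Parity bit: 1

1
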